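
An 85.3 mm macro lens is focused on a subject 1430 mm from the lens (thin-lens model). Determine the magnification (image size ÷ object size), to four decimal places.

Thin lens: 1/f = 1/dₒ + 1/dᵢ → 1/dᵢ = 1/85.3 − 1/1430 = 0.0110240 mm⁻¹, so dᵢ ≈ 90.7109 mm.
Magnification m = dᵢ/dₒ = 90.7109/1430 ≈ 0.06343.

0.0634×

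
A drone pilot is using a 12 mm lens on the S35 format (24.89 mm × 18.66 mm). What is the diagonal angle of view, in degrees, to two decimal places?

Sensor diagonal = √(24.89² + 18.66²) = √967.7077 ≈ 31.1080 mm.
Angle of view α = 2·arctan(d/2f) with d = 31.1080 mm and f = 12 mm.
d/2f = 1.29617; arctan(1.29617) ≈ 52.3496°, so α ≈ 104.6992°.

104.70°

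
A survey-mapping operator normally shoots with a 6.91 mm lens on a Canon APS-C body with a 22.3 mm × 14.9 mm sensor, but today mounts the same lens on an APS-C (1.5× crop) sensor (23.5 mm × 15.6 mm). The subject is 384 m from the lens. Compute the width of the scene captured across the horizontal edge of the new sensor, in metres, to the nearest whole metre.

The focal length stays 6.91 mm; the relevant sensor dimension is now w = 23.5 mm. Object distance dₒ = 384 m = 384000 mm.
Thin-lens field width W = w·(dₒ − f)/f = 23.5 × (384000 − 6.91)/6.91 ≈ 1305909.930 mm = 1305.91 m.

1306 m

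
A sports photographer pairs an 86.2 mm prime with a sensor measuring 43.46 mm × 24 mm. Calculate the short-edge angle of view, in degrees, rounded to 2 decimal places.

Angle of view α = 2·arctan(h/2f) with h = 24 mm and f = 86.2 mm.
h/2f = 0.13921; arctan(0.13921) ≈ 7.9253°, so α ≈ 15.8506°.

15.85°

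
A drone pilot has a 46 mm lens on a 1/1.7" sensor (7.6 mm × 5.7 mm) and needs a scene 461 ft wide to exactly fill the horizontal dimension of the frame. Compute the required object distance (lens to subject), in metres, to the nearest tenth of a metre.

850.5 m

W: 461 ft × 304.8 mm/ft = 140512.80 mm.
Magnification m = w/W = dᵢ/dₒ; combined with 1/f = 1/dₒ + 1/dᵢ this gives dₒ = f·(1 + W/w).
dₒ = 46 mm × (1 + 140513/7.6) = 46 × 18489.5257 ≈ 850518.183 mm = 850.518 m.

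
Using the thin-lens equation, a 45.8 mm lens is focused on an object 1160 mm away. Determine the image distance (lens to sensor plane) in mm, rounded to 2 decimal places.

1/dᵢ = 1/f − 1/dₒ = 1/45.8 − 1/1160 = 0.0209720 mm⁻¹.
dᵢ = 1/0.0209720 ≈ 47.6826 mm.

47.68 mm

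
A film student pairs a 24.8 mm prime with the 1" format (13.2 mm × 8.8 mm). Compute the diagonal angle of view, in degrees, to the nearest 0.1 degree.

35.5°

Sensor diagonal = √(13.2² + 8.8²) = √251.6800 ≈ 15.8644 mm.
Angle of view α = 2·arctan(d/2f) with d = 15.8644 mm and f = 24.8 mm.
d/2f = 0.31985; arctan(0.31985) ≈ 17.7367°, so α ≈ 35.4735°.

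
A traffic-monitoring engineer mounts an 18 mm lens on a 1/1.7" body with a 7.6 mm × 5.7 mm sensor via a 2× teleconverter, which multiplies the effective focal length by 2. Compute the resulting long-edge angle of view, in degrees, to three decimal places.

12.051°

Effective focal length f = 18 × 2 = 36 mm.
α = 2·arctan(7.6 / (2 × 36)) = 2·arctan(0.10556) ≈ 12.0512°.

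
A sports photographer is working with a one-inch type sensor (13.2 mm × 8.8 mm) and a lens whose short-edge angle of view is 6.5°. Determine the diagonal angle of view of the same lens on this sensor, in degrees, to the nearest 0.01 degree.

11.69°

From the short-edge AOV: f = 8.8 / (2·tan(3.25°)) = 8.8 / 0.11357 ≈ 77.4865 mm.
Sensor diagonal = √(13.2² + 8.8²) = √251.6800 ≈ 15.8644 mm.
Diagonal AOV = 2·arctan(15.8644 / (2 × 77.4865)) = 2·arctan(0.10237) ≈ 11.6899°.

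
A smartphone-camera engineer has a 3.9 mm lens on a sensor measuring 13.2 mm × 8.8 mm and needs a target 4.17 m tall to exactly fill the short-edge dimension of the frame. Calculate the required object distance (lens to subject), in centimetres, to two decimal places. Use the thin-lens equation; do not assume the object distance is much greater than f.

185.20 cm

W: 4.17 m = 4170 mm.
Magnification m = h/W = dᵢ/dₒ; combined with 1/f = 1/dₒ + 1/dᵢ this gives dₒ = f·(1 + W/h).
dₒ = 3.9 mm × (1 + 4170/8.8) = 3.9 × 474.8636 ≈ 1851.968 mm = 185.197 cm.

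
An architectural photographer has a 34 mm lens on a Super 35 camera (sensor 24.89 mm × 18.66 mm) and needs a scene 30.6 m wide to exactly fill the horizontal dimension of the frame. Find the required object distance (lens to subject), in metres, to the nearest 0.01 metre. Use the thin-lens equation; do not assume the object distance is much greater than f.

41.83 m

W: 30.6 m = 30600 mm.
Magnification m = w/W = dᵢ/dₒ; combined with 1/f = 1/dₒ + 1/dᵢ this gives dₒ = f·(1 + W/w).
dₒ = 34 mm × (1 + 30600/24.89) = 34 × 1230.4094 ≈ 41833.920 mm = 41.8339 m.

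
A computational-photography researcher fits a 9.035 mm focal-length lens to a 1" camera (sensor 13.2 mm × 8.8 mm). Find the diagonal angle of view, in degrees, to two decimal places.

82.56°

Sensor diagonal = √(13.2² + 8.8²) = √251.6800 ≈ 15.8644 mm.
Angle of view α = 2·arctan(d/2f) with d = 15.8644 mm and f = 9.035 mm.
d/2f = 0.87794; arctan(0.87794) ≈ 41.2813°, so α ≈ 82.5626°.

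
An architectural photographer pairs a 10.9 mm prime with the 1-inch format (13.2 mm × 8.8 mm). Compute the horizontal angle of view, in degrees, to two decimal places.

Angle of view α = 2·arctan(w/2f) with w = 13.2 mm and f = 10.9 mm.
w/2f = 0.60550; arctan(0.60550) ≈ 31.1951°, so α ≈ 62.3902°.

62.39°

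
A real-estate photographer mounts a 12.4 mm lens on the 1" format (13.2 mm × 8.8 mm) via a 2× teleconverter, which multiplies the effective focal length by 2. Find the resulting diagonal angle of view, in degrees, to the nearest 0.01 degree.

35.47°

Effective focal length f = 12.4 × 2 = 24.8 mm.
Sensor diagonal = √(13.2² + 8.8²) = √251.6800 ≈ 15.8644 mm.
α = 2·arctan(15.864 / (2 × 24.8)) = 2·arctan(0.31985) ≈ 35.4735°.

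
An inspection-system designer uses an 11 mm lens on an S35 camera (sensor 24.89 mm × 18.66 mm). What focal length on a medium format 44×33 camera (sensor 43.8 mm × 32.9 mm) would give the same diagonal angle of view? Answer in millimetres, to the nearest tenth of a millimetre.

Sensor diagonal = √(24.89² + 18.66²) = √967.7077 ≈ 31.1080 mm.
Sensor diagonal = √(43.8² + 32.9²) = √3000.8500 ≈ 54.7800 mm.
Equal angle of view means equal diagonal/f ratio, so f₂ = f₁ · (diagonal₂/diagonal₁) = 11 × 54.7800/31.1080.
f₂ = 11 × 1.76096 ≈ 19.371 mm.

19.4 mm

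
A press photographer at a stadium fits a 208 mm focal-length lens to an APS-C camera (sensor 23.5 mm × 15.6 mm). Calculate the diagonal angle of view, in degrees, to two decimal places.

Sensor diagonal = √(23.5² + 15.6²) = √795.6100 ≈ 28.2066 mm.
Angle of view α = 2·arctan(d/2f) with d = 28.2066 mm and f = 208 mm.
d/2f = 0.06780; arctan(0.06780) ≈ 3.8790°, so α ≈ 7.7579°.

7.76°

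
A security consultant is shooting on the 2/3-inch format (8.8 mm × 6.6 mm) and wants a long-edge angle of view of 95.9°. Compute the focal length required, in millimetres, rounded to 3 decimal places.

3.969 mm

From α = 2·arctan(w/2f) we get f = w / (2·tan(α/2)).
With w = 8.8 mm and α/2 = 47.95°, tan(α/2) ≈ 1.10867, so f ≈ 8.8 / 2.21733 ≈ 3.9687 mm.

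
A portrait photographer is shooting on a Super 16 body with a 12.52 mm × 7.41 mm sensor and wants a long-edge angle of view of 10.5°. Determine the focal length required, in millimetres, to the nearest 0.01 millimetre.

68.13 mm

From α = 2·arctan(w/2f) we get f = w / (2·tan(α/2)).
With w = 12.52 mm and α/2 = 5.25°, tan(α/2) ≈ 0.09189, so f ≈ 12.52 / 0.18377 ≈ 68.1271 mm.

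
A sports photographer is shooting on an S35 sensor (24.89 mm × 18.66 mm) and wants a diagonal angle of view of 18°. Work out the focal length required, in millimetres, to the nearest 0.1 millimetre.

98.2 mm

Sensor diagonal = √(24.89² + 18.66²) = √967.7077 ≈ 31.1080 mm.
From α = 2·arctan(d/2f) we get f = d / (2·tan(α/2)).
With d = 31.1080 mm and α/2 = 9°, tan(α/2) ≈ 0.15838, so f ≈ 31.1080 / 0.31677 ≈ 98.2041 mm.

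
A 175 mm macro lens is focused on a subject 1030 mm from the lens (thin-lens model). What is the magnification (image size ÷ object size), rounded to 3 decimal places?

Thin lens: 1/f = 1/dₒ + 1/dᵢ → 1/dᵢ = 1/175 − 1/1030 = 0.0047434 mm⁻¹, so dᵢ ≈ 210.8187 mm.
Magnification m = dᵢ/dₒ = 210.8187/1030 ≈ 0.20468.

0.205×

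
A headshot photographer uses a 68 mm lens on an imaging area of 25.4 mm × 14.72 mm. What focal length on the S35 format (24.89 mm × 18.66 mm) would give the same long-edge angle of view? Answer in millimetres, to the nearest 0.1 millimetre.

66.6 mm

Equal angle of view means equal width/f ratio, so f₂ = f₁ · (width₂/width₁) = 68 × 24.89/25.4.
f₂ = 68 × 0.97992 ≈ 66.635 mm.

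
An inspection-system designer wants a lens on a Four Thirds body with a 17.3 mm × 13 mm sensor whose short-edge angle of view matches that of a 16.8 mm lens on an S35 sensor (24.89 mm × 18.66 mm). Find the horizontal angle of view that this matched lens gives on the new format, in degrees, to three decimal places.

Equal short-edge AOV ⇒ f₂ = f₁ · 13/18.66 = 16.8 × 0.69668 ≈ 11.7042 mm.
Horizontal AOV on the new format = 2·arctan(17.3 / (2 × 11.7042)) = 2·arctan(0.73905) ≈ 72.9327°.

72.933°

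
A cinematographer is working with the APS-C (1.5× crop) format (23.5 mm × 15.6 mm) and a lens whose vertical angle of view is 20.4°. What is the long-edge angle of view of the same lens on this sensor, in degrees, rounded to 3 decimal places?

30.331°

From the vertical AOV: f = 15.6 / (2·tan(10.2°)) = 15.6 / 0.35986 ≈ 43.3506 mm.
Long-edge AOV = 2·arctan(23.5 / (2 × 43.3506)) = 2·arctan(0.27105) ≈ 30.3308°.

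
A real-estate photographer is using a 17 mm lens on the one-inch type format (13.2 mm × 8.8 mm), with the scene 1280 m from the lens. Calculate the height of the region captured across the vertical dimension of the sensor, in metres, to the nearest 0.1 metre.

662.6 m

dₒ: 1280 m = 1.28e+06 mm.
Similar triangles through the lens centre give W/dₒ = h/dᵢ; with 1/f = 1/dₒ + 1/dᵢ this gives W = h·(dₒ − f)/f.
W = 8.8 mm × (1.28e+06 − 17) / 17 = 8.8 × 75293.1176 ≈ 662579.435 mm = 662.579 m.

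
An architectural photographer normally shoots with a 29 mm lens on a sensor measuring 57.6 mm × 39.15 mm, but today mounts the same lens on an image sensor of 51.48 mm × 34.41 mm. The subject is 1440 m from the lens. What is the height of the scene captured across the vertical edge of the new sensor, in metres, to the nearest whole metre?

1709 m

The focal length stays 29 mm; the relevant sensor dimension is now h = 34.41 mm. Object distance dₒ = 1440 m = 1.44e+06 mm.
Thin-lens field height W = h·(dₒ − f)/f = 34.41 × (1.44e+06 − 29)/29 ≈ 1708600.073 mm = 1708.6 m.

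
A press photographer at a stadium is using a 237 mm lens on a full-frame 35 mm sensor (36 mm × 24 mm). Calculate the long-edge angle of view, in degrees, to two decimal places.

8.69°

Angle of view α = 2·arctan(w/2f) with w = 36 mm and f = 237 mm.
w/2f = 0.07595; arctan(0.07595) ≈ 4.3432°, so α ≈ 8.6865°.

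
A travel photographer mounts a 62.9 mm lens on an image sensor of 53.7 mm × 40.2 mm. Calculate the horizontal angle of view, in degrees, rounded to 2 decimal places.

Angle of view α = 2·arctan(w/2f) with w = 53.7 mm and f = 62.9 mm.
w/2f = 0.42687; arctan(0.42687) ≈ 23.1161°, so α ≈ 46.2322°.

46.23°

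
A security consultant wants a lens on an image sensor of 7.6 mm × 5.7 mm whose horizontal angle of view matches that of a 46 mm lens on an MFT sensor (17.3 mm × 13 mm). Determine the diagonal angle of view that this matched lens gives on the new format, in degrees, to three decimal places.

Equal horizontal AOV ⇒ f₂ = f₁ · 7.6/17.3 = 46 × 0.43931 ≈ 20.2081 mm.
Sensor diagonal = √(7.6² + 5.7²) = √90.2500 ≈ 9.5000 mm.
Diagonal AOV on the new format = 2·arctan(9.5000 / (2 × 20.2081)) = 2·arctan(0.23505) ≈ 26.4550°.

26.455°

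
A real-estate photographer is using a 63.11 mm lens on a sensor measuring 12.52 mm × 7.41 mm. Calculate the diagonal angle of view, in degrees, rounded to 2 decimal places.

Sensor diagonal = √(12.52² + 7.41²) = √211.6585 ≈ 14.5485 mm.
Angle of view α = 2·arctan(d/2f) with d = 14.5485 mm and f = 63.11 mm.
d/2f = 0.11526; arctan(0.11526) ≈ 6.5751°, so α ≈ 13.1501°.

13.15°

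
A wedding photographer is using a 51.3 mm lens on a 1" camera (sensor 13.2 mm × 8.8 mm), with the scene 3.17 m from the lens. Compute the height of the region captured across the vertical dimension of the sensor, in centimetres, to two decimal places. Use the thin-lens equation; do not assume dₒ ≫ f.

dₒ: 3.17 m = 3170 mm.
Similar triangles through the lens centre give W/dₒ = h/dᵢ; with 1/f = 1/dₒ + 1/dᵢ this gives W = h·(dₒ − f)/f.
W = 8.8 mm × (3170 − 51.3) / 51.3 = 8.8 × 60.7934 ≈ 534.982 mm = 53.4982 cm.

53.50 cm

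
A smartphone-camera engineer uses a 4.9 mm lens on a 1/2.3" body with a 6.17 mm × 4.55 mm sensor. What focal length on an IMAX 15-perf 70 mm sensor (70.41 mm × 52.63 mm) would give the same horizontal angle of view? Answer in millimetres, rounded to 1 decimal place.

Equal angle of view means equal width/f ratio, so f₂ = f₁ · (width₂/width₁) = 4.9 × 70.41/6.17.
f₂ = 4.9 × 11.41167 ≈ 55.917 mm.

55.9 mm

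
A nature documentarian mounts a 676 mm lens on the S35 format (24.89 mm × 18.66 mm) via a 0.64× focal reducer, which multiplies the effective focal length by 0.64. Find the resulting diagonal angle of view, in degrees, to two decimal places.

4.12°

Effective focal length f = 676 × 0.64 = 432.64 mm.
Sensor diagonal = √(24.89² + 18.66²) = √967.7077 ≈ 31.1080 mm.
α = 2·arctan(31.108 / (2 × 432.64)) = 2·arctan(0.03595) ≈ 4.1179°.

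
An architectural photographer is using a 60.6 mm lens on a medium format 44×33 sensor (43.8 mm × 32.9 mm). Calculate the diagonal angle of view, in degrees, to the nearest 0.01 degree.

48.64°

Sensor diagonal = √(43.8² + 32.9²) = √3000.8500 ≈ 54.7800 mm.
Angle of view α = 2·arctan(d/2f) with d = 54.7800 mm and f = 60.6 mm.
d/2f = 0.45198; arctan(0.45198) ≈ 24.3220°, so α ≈ 48.6441°.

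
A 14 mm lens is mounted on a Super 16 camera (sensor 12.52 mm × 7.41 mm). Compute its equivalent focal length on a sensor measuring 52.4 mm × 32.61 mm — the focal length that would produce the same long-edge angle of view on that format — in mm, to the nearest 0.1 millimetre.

Equal angle of view means equal width/f ratio, so f₂ = f₁ · (width₂/width₁) = 14 × 52.4/12.52.
f₂ = 14 × 4.18530 ≈ 58.594 mm.

58.6 mm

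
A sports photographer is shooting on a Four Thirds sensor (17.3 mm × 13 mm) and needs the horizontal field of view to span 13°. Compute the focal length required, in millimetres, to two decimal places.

75.92 mm

From α = 2·arctan(w/2f) we get f = w / (2·tan(α/2)).
With w = 17.3 mm and α/2 = 6.5°, tan(α/2) ≈ 0.11394, so f ≈ 17.3 / 0.22787 ≈ 75.9201 mm.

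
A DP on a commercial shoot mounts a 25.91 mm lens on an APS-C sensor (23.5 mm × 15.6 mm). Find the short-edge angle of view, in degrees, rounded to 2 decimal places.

33.51°

Angle of view α = 2·arctan(h/2f) with h = 15.6 mm and f = 25.91 mm.
h/2f = 0.30104; arctan(0.30104) ≈ 16.7540°, so α ≈ 33.5080°.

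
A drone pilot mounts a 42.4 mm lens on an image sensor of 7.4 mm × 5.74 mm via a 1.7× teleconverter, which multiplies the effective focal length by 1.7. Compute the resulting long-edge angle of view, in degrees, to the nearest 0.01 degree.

Effective focal length f = 42.4 × 1.7 = 72.08 mm.
α = 2·arctan(7.4 / (2 × 72.08)) = 2·arctan(0.05133) ≈ 5.8770°.

5.88°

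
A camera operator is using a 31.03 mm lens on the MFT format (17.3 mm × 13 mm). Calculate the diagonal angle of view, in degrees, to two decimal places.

38.45°

Sensor diagonal = √(17.3² + 13²) = √468.2900 ≈ 21.6400 mm.
Angle of view α = 2·arctan(d/2f) with d = 21.6400 mm and f = 31.03 mm.
d/2f = 0.34869; arctan(0.34869) ≈ 19.2234°, so α ≈ 38.4468°.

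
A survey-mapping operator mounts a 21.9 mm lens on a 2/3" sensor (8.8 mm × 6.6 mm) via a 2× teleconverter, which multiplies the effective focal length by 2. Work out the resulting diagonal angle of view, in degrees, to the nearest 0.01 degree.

Effective focal length f = 21.9 × 2 = 43.8 mm.
Sensor diagonal = √(8.8² + 6.6²) = √121.0000 ≈ 11.0000 mm.
α = 2·arctan(11.000 / (2 × 43.8)) = 2·arctan(0.12557) ≈ 14.3144°.

14.31°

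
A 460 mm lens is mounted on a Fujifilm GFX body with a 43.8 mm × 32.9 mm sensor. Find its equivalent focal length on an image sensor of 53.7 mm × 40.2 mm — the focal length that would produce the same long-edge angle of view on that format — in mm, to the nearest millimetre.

564 mm

Equal angle of view means equal width/f ratio, so f₂ = f₁ · (width₂/width₁) = 460 × 53.7/43.8.
f₂ = 460 × 1.22603 ≈ 563.973 mm.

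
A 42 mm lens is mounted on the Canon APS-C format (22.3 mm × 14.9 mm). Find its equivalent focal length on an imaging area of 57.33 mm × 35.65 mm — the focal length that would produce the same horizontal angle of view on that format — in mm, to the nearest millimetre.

108 mm

Equal angle of view means equal width/f ratio, so f₂ = f₁ · (width₂/width₁) = 42 × 57.33/22.3.
f₂ = 42 × 2.57085 ≈ 107.976 mm.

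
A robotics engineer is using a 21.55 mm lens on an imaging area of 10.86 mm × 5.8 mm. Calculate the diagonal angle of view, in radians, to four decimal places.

0.5565 rad

Sensor diagonal = √(10.86² + 5.8²) = √151.5796 ≈ 12.3118 mm.
Angle of view α = 2·arctan(d/2f) with d = 12.3118 mm and f = 21.55 mm.
d/2f = 0.28566; arctan(0.28566) ≈ 0.2782 rad, so α ≈ 0.5565 rad.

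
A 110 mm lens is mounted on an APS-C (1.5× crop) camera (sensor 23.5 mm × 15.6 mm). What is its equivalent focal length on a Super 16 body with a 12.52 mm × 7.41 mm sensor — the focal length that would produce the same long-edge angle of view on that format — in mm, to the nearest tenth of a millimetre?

Equal angle of view means equal width/f ratio, so f₂ = f₁ · (width₂/width₁) = 110 × 12.52/23.5.
f₂ = 110 × 0.53277 ≈ 58.604 mm.

58.6 mm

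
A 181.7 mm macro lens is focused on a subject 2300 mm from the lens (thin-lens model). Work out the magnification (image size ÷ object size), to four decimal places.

0.0858×

Thin lens: 1/f = 1/dₒ + 1/dᵢ → 1/dᵢ = 1/181.7 − 1/2300 = 0.0050688 mm⁻¹, so dᵢ ≈ 197.2856 mm.
Magnification m = dᵢ/dₒ = 197.2856/2300 ≈ 0.08578.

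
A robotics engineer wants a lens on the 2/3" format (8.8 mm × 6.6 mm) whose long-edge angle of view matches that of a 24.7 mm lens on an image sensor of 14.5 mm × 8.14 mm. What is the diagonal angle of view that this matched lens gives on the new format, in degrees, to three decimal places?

Equal long-edge AOV ⇒ f₂ = f₁ · 8.8/14.5 = 24.7 × 0.60690 ≈ 14.9903 mm.
Sensor diagonal = √(8.8² + 6.6²) = √121.0000 ≈ 11.0000 mm.
Diagonal AOV on the new format = 2·arctan(11.0000 / (2 × 14.9903)) = 2·arctan(0.36690) ≈ 40.2965°.

40.296°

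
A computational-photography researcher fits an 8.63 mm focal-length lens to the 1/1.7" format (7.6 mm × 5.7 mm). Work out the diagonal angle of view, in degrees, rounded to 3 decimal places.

Sensor diagonal = √(7.6² + 5.7²) = √90.2500 ≈ 9.5000 mm.
Angle of view α = 2·arctan(d/2f) with d = 9.5000 mm and f = 8.63 mm.
d/2f = 0.55041; arctan(0.55041) ≈ 28.8286°, so α ≈ 57.6573°.

57.657°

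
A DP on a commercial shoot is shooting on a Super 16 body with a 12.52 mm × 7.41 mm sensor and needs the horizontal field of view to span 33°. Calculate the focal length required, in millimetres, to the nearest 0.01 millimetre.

21.13 mm

From α = 2·arctan(w/2f) we get f = w / (2·tan(α/2)).
With w = 12.52 mm and α/2 = 16.5°, tan(α/2) ≈ 0.29621, so f ≈ 12.52 / 0.59243 ≈ 21.1334 mm.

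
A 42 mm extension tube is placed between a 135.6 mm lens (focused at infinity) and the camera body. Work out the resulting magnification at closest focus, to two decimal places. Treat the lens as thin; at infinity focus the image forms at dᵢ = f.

0.31×

The tube moves the image plane from f to f + e, so dᵢ = 135.6 + 42 = 177.6 mm. Focus is achieved when 1/f = 1/dₒ + 1/dᵢ, giving dₒ = 1/(1/f − 1/(f+e)).
Magnification m = dᵢ/dₒ = (f+e)·(1/f − 1/(f+e)) = e/f = 42/135.6 ≈ 0.3097.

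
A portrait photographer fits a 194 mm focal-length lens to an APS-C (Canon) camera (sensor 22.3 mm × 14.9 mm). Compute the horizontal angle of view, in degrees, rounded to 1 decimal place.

6.6°

Angle of view α = 2·arctan(w/2f) with w = 22.3 mm and f = 194 mm.
w/2f = 0.05747; arctan(0.05747) ≈ 3.2894°, so α ≈ 6.5788°.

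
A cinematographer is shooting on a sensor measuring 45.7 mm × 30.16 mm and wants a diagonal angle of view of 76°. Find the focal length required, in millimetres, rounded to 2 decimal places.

35.04 mm

Sensor diagonal = √(45.7² + 30.16²) = √2998.1156 ≈ 54.7551 mm.
From α = 2·arctan(d/2f) we get f = d / (2·tan(α/2)).
With d = 54.7551 mm and α/2 = 38°, tan(α/2) ≈ 0.78129, so f ≈ 54.7551 / 1.56257 ≈ 35.0416 mm.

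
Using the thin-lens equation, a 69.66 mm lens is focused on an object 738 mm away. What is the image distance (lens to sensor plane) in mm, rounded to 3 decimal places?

76.921 mm

1/dᵢ = 1/f − 1/dₒ = 1/69.66 − 1/738 = 0.0130004 mm⁻¹.
dᵢ = 1/0.0130004 ≈ 76.9205 mm.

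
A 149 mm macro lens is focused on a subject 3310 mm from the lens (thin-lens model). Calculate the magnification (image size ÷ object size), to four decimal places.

0.0471×

Thin lens: 1/f = 1/dₒ + 1/dᵢ → 1/dᵢ = 1/149 − 1/3310 = 0.0064093 mm⁻¹, so dᵢ ≈ 156.0234 mm.
Magnification m = dᵢ/dₒ = 156.0234/3310 ≈ 0.04714.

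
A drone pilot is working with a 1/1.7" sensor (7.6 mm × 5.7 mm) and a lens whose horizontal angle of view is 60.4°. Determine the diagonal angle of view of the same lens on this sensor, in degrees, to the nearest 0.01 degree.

72.07°

From the horizontal AOV: f = 7.6 / (2·tan(30.2°)) = 7.6 / 1.16403 ≈ 6.5291 mm.
Sensor diagonal = √(7.6² + 5.7²) = √90.2500 ≈ 9.5000 mm.
Diagonal AOV = 2·arctan(9.5000 / (2 × 6.5291)) = 2·arctan(0.72752) ≈ 72.0731°.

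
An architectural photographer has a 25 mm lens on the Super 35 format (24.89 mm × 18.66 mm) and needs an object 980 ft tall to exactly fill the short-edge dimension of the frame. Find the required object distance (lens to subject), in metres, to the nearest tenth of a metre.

W: 980 ft × 304.8 mm/ft = 298703.99 mm.
Magnification m = h/W = dᵢ/dₒ; combined with 1/f = 1/dₒ + 1/dᵢ this gives dₒ = f·(1 + W/h).
dₒ = 25 mm × (1 + 298704/18.66) = 25 × 16008.7165 ≈ 400217.913 mm = 400.218 m.

400.2 m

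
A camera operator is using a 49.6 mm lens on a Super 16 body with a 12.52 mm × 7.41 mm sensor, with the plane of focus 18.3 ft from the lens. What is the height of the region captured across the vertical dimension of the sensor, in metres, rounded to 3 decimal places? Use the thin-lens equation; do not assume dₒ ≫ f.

0.826 m

dₒ: 18.3 ft × 304.8 mm/ft = 5577.84 mm.
Similar triangles through the lens centre give W/dₒ = h/dᵢ; with 1/f = 1/dₒ + 1/dᵢ this gives W = h·(dₒ − f)/f.
W = 7.41 mm × (5577.84 − 49.6) / 49.6 = 7.41 × 111.4564 ≈ 825.892 mm = 0.825892 m.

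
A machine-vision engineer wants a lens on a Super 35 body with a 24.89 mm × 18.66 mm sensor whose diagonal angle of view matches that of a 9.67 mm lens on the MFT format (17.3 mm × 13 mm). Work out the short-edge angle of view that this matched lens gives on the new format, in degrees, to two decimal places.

Sensor diagonal = √(17.3² + 13²) = √468.2900 ≈ 21.6400 mm.
Sensor diagonal = √(24.89² + 18.66²) = √967.7077 ≈ 31.1080 mm.
Equal diagonal AOV ⇒ f₂ = f₁ · 31.1080/21.6400 = 9.67 × 1.43752 ≈ 13.9008 mm.
Short-edge AOV on the new format = 2·arctan(18.66 / (2 × 13.9008)) = 2·arctan(0.67118) ≈ 67.7376°.

67.74°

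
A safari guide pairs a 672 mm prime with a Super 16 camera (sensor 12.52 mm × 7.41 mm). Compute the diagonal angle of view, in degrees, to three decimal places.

1.240°

Sensor diagonal = √(12.52² + 7.41²) = √211.6585 ≈ 14.5485 mm.
Angle of view α = 2·arctan(d/2f) with d = 14.5485 mm and f = 672 mm.
d/2f = 0.01082; arctan(0.01082) ≈ 0.6202°, so α ≈ 1.2404°.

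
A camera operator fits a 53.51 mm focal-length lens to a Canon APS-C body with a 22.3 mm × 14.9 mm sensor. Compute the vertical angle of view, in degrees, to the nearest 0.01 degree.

Angle of view α = 2·arctan(h/2f) with h = 14.9 mm and f = 53.51 mm.
h/2f = 0.13923; arctan(0.13923) ≈ 7.9261°, so α ≈ 15.8523°.

15.85°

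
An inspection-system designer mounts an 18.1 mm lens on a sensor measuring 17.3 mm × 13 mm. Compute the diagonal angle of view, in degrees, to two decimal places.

61.74°

Sensor diagonal = √(17.3² + 13²) = √468.2900 ≈ 21.6400 mm.
Angle of view α = 2·arctan(d/2f) with d = 21.6400 mm and f = 18.1 mm.
d/2f = 0.59779; arctan(0.59779) ≈ 30.8706°, so α ≈ 61.7411°.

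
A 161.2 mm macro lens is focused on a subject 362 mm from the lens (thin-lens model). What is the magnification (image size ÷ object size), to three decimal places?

0.803×

Thin lens: 1/f = 1/dₒ + 1/dᵢ → 1/dᵢ = 1/161.2 − 1/362 = 0.0034410 mm⁻¹, so dᵢ ≈ 290.6096 mm.
Magnification m = dᵢ/dₒ = 290.6096/362 ≈ 0.80279.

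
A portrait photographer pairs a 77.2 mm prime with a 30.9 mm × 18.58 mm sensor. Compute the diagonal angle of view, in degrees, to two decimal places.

26.29°

Sensor diagonal = √(30.9² + 18.58²) = √1300.0264 ≈ 36.0559 mm.
Angle of view α = 2·arctan(d/2f) with d = 36.0559 mm and f = 77.2 mm.
d/2f = 0.23352; arctan(0.23352) ≈ 13.1443°, so α ≈ 26.2886°.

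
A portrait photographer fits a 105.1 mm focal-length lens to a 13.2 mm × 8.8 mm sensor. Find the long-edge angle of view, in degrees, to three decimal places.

7.187°

Angle of view α = 2·arctan(w/2f) with w = 13.2 mm and f = 105.1 mm.
w/2f = 0.06280; arctan(0.06280) ≈ 3.5933°, so α ≈ 7.1866°.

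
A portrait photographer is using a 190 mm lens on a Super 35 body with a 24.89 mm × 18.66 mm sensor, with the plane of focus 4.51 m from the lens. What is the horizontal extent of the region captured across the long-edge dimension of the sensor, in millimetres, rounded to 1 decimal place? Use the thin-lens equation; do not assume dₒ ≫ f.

565.9 mm

dₒ: 4.51 m = 4510 mm.
Similar triangles through the lens centre give W/dₒ = w/dᵢ; with 1/f = 1/dₒ + 1/dᵢ this gives W = w·(dₒ − f)/f.
W = 24.89 mm × (4510 − 190) / 190 = 24.89 × 22.7368 ≈ 565.920 mm.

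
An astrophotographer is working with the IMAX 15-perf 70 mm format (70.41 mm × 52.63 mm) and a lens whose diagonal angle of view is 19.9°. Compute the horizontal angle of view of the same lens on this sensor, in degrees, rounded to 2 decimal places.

Sensor diagonal = √(70.41² + 52.63²) = √7727.4850 ≈ 87.9061 mm.
From the diagonal AOV: f = 87.9061 / (2·tan(9.95°)) = 87.9061 / 0.35085 ≈ 250.5485 mm.
Horizontal AOV = 2·arctan(70.41 / (2 × 250.5485)) = 2·arctan(0.14051) ≈ 15.9967°.

16.00°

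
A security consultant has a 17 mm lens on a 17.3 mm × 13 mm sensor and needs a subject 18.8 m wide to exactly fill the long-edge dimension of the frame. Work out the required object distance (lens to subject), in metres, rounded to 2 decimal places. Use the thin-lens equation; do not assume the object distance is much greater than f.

18.49 m

W: 18.8 m = 18800 mm.
Magnification m = w/W = dᵢ/dₒ; combined with 1/f = 1/dₒ + 1/dᵢ this gives dₒ = f·(1 + W/w).
dₒ = 17 mm × (1 + 18800/17.3) = 17 × 1087.7052 ≈ 18490.988 mm = 18.491 m.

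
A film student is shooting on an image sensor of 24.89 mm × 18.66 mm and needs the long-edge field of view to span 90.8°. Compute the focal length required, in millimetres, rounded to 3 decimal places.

From α = 2·arctan(w/2f) we get f = w / (2·tan(α/2)).
With w = 24.89 mm and α/2 = 45.4°, tan(α/2) ≈ 1.01406, so f ≈ 24.89 / 2.02812 ≈ 12.2724 mm.

12.272 mm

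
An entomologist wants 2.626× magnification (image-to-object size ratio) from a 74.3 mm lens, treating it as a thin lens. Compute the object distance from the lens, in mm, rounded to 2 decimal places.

102.59 mm

With m = dᵢ/dₒ and 1/f = 1/dₒ + 1/dᵢ, substituting dᵢ = m·dₒ gives 1/f = (1 + 1/m)/dₒ, hence dₒ = f·(1 + 1/m).
dₒ = 74.3 × (1 + 1/2.626) = 74.3 × 1.38081 ≈ 102.594 mm.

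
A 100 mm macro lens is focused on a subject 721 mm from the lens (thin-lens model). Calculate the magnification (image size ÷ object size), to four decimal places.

Thin lens: 1/f = 1/dₒ + 1/dᵢ → 1/dᵢ = 1/100 − 1/721 = 0.0086130 mm⁻¹, so dᵢ ≈ 116.1031 mm.
Magnification m = dᵢ/dₒ = 116.1031/721 ≈ 0.16103.

0.1610×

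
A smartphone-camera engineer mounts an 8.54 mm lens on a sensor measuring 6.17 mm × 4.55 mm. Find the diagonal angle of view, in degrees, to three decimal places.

48.345°

Sensor diagonal = √(6.17² + 4.55²) = √58.7714 ≈ 7.6663 mm.
Angle of view α = 2·arctan(d/2f) with d = 7.6663 mm and f = 8.54 mm.
d/2f = 0.44884; arctan(0.44884) ≈ 24.1726°, so α ≈ 48.3453°.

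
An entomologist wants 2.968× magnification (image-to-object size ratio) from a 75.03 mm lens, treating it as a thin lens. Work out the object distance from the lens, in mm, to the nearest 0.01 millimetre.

With m = dᵢ/dₒ and 1/f = 1/dₒ + 1/dᵢ, substituting dᵢ = m·dₒ gives 1/f = (1 + 1/m)/dₒ, hence dₒ = f·(1 + 1/m).
dₒ = 75.03 × (1 + 1/2.968) = 75.03 × 1.33693 ≈ 100.310 mm.

100.31 mm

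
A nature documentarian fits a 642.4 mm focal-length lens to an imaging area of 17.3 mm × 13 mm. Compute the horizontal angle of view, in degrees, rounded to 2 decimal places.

1.54°

Angle of view α = 2·arctan(w/2f) with w = 17.3 mm and f = 642.4 mm.
w/2f = 0.01347; arctan(0.01347) ≈ 0.7714°, so α ≈ 1.5429°.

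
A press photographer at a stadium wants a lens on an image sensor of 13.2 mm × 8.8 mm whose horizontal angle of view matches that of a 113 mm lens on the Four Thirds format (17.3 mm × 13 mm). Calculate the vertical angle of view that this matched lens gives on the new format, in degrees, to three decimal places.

Equal horizontal AOV ⇒ f₂ = f₁ · 13.2/17.3 = 113 × 0.76301 ≈ 86.2197 mm.
Vertical AOV on the new format = 2·arctan(8.8 / (2 × 86.2197)) = 2·arctan(0.05103) ≈ 5.8428°.

5.843°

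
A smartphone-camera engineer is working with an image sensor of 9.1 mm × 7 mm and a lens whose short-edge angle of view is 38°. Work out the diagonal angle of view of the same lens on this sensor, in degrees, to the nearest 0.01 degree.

58.91°

From the short-edge AOV: f = 7 / (2·tan(19°)) = 7 / 0.68866 ≈ 10.1647 mm.
Sensor diagonal = √(9.1² + 7²) = √131.8100 ≈ 11.4809 mm.
Diagonal AOV = 2·arctan(11.4809 / (2 × 10.1647)) = 2·arctan(0.56474) ≈ 58.9102°.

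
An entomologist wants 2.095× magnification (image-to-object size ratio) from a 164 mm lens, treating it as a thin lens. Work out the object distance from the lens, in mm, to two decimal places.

With m = dᵢ/dₒ and 1/f = 1/dₒ + 1/dᵢ, substituting dᵢ = m·dₒ gives 1/f = (1 + 1/m)/dₒ, hence dₒ = f·(1 + 1/m).
dₒ = 164 × (1 + 1/2.095) = 164 × 1.47733 ≈ 242.282 mm.

242.28 mm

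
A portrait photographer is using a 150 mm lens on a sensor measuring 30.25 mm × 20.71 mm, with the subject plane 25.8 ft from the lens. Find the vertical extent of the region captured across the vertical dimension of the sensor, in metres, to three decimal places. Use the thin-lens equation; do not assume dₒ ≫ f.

1.065 m

dₒ: 25.8 ft × 304.8 mm/ft = 7863.84 mm.
Similar triangles through the lens centre give W/dₒ = h/dᵢ; with 1/f = 1/dₒ + 1/dᵢ this gives W = h·(dₒ − f)/f.
W = 20.71 mm × (7863.84 − 150) / 150 = 20.71 × 51.4256 ≈ 1065.024 mm = 1.06502 m.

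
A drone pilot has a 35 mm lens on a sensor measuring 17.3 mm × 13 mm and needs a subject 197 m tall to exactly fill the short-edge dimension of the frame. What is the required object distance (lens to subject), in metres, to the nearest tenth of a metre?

W: 197 m = 197000 mm.
Magnification m = h/W = dᵢ/dₒ; combined with 1/f = 1/dₒ + 1/dᵢ this gives dₒ = f·(1 + W/h).
dₒ = 35 mm × (1 + 197000/13) = 35 × 15154.8462 ≈ 530419.615 mm = 530.42 m.

530.4 m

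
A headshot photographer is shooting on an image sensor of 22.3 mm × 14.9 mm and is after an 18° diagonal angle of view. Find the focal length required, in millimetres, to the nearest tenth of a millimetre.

84.7 mm

Sensor diagonal = √(22.3² + 14.9²) = √719.3000 ≈ 26.8198 mm.
From α = 2·arctan(d/2f) we get f = d / (2·tan(α/2)).
With d = 26.8198 mm and α/2 = 9°, tan(α/2) ≈ 0.15838, so f ≈ 26.8198 / 0.31677 ≈ 84.6667 mm.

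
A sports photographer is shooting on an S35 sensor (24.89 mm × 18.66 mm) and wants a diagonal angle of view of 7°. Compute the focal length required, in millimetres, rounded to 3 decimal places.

254.306 mm

Sensor diagonal = √(24.89² + 18.66²) = √967.7077 ≈ 31.1080 mm.
From α = 2·arctan(d/2f) we get f = d / (2·tan(α/2)).
With d = 31.1080 mm and α/2 = 3.5°, tan(α/2) ≈ 0.06116, so f ≈ 31.1080 / 0.12233 ≈ 254.3057 mm.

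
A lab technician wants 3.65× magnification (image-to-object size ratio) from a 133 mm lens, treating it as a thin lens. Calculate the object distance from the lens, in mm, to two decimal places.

With m = dᵢ/dₒ and 1/f = 1/dₒ + 1/dᵢ, substituting dᵢ = m·dₒ gives 1/f = (1 + 1/m)/dₒ, hence dₒ = f·(1 + 1/m).
dₒ = 133 × (1 + 1/3.65) = 133 × 1.27397 ≈ 169.438 mm.

169.44 mm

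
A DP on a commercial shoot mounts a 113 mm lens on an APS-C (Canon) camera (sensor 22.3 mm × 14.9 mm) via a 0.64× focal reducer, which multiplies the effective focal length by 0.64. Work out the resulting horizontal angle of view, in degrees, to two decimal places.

17.53°

Effective focal length f = 113 × 0.64 = 72.32 mm.
α = 2·arctan(22.3 / (2 × 72.32)) = 2·arctan(0.15418) ≈ 17.5292°.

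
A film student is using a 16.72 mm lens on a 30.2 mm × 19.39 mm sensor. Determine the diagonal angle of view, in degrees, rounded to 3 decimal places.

94.046°

Sensor diagonal = √(30.2² + 19.39²) = √1288.0121 ≈ 35.8889 mm.
Angle of view α = 2·arctan(d/2f) with d = 35.8889 mm and f = 16.72 mm.
d/2f = 1.07323; arctan(1.07323) ≈ 47.0230°, so α ≈ 94.0460°.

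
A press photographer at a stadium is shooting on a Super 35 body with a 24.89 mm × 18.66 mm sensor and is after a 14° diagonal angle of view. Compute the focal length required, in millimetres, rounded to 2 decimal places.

Sensor diagonal = √(24.89² + 18.66²) = √967.7077 ≈ 31.1080 mm.
From α = 2·arctan(d/2f) we get f = d / (2·tan(α/2)).
With d = 31.1080 mm and α/2 = 7°, tan(α/2) ≈ 0.12278, so f ≈ 31.1080 / 0.24557 ≈ 126.6772 mm.

126.68 mm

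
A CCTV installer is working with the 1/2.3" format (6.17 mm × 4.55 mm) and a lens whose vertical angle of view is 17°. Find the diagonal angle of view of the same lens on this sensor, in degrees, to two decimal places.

From the vertical AOV: f = 4.55 / (2·tan(8.5°)) = 4.55 / 0.29890 ≈ 15.2224 mm.
Sensor diagonal = √(6.17² + 4.55²) = √58.7714 ≈ 7.6663 mm.
Diagonal AOV = 2·arctan(7.6663 / (2 × 15.2224)) = 2·arctan(0.25181) ≈ 28.2675°.

28.27°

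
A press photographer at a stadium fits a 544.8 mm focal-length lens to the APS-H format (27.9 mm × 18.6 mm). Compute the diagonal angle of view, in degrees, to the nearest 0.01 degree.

3.53°

Sensor diagonal = √(27.9² + 18.6²) = √1124.3700 ≈ 33.5316 mm.
Angle of view α = 2·arctan(d/2f) with d = 33.5316 mm and f = 544.8 mm.
d/2f = 0.03077; arctan(0.03077) ≈ 1.7627°, so α ≈ 3.5254°.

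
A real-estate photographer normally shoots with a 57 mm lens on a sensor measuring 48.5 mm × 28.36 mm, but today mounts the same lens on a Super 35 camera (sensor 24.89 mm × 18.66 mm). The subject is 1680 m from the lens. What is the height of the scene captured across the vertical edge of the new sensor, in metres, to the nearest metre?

550 m

The focal length stays 57 mm; the relevant sensor dimension is now h = 18.66 mm. Object distance dₒ = 1680 m = 1.68e+06 mm.
Thin-lens field height W = h·(dₒ − f)/f = 18.66 × (1.68e+06 − 57)/57 ≈ 549960.287 mm = 549.96 m.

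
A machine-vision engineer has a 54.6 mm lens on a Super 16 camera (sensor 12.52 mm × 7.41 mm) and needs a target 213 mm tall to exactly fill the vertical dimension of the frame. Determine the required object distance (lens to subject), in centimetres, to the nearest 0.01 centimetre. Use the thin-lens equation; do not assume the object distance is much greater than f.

162.41 cm

Magnification m = h/W = dᵢ/dₒ; combined with 1/f = 1/dₒ + 1/dᵢ this gives dₒ = f·(1 + W/h).
dₒ = 54.6 mm × (1 + 213/7.41) = 54.6 × 29.7449 ≈ 1624.074 mm = 162.407 cm.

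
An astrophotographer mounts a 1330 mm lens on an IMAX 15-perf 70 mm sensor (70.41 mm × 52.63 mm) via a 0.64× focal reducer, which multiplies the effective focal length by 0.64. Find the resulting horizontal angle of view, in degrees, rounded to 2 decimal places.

Effective focal length f = 1330 × 0.64 = 851.2 mm.
α = 2·arctan(70.41 / (2 × 851.2)) = 2·arctan(0.04136) ≈ 4.7367°.

4.74°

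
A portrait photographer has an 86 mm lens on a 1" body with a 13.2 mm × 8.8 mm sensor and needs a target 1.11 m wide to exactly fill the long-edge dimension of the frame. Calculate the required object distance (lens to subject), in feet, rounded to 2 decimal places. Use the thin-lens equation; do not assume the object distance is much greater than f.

24.01 ft

W: 1.11 m = 1110 mm.
Magnification m = w/W = dᵢ/dₒ; combined with 1/f = 1/dₒ + 1/dᵢ this gives dₒ = f·(1 + W/w).
dₒ = 86 mm × (1 + 1110/13.2) = 86 × 85.0909 ≈ 7317.818 mm = 7317.818/304.8 ft = 24.0086 ft.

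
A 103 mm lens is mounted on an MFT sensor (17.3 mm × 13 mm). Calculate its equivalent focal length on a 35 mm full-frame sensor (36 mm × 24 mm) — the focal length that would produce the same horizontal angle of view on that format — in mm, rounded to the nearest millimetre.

214 mm

Equal angle of view means equal width/f ratio, so f₂ = f₁ · (width₂/width₁) = 103 × 36/17.3.
f₂ = 103 × 2.08092 ≈ 214.335 mm.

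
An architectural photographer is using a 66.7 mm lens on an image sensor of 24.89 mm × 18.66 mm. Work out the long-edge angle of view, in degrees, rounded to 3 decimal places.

Angle of view α = 2·arctan(w/2f) with w = 24.89 mm and f = 66.7 mm.
w/2f = 0.18658; arctan(0.18658) ≈ 10.5688°, so α ≈ 21.1376°.

21.138°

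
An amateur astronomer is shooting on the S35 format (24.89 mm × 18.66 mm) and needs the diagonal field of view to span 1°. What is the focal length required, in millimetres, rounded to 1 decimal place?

1782.3 mm

Sensor diagonal = √(24.89² + 18.66²) = √967.7077 ≈ 31.1080 mm.
From α = 2·arctan(d/2f) we get f = d / (2·tan(α/2)).
With d = 31.1080 mm and α/2 = 0.5°, tan(α/2) ≈ 0.00873, so f ≈ 31.1080 / 0.01745 ≈ 1782.3119 mm.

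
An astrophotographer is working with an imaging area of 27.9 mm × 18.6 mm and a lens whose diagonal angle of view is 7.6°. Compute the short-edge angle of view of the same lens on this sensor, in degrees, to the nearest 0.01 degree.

Sensor diagonal = √(27.9² + 18.6²) = √1124.3700 ≈ 33.5316 mm.
From the diagonal AOV: f = 33.5316 / (2·tan(3.8°)) = 33.5316 / 0.13284 ≈ 252.4214 mm.
Short-edge AOV = 2·arctan(18.6 / (2 × 252.4214)) = 2·arctan(0.03684) ≈ 4.2200°.

4.22°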